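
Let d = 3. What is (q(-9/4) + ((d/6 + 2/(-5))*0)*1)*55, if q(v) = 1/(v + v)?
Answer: -110/9 ≈ -12.222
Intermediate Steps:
q(v) = 1/(2*v)
(q(-9/4) + ((d/6 + 2/(-5))*0)*1)*55 = (1/(2*((-9/4))) + ((3/6 + 2/(-5))*0)*1)*55 = (1/(2*((-9*¼))) + ((3*(⅙) + 2*(-⅕))*0)*1)*55 = (1/(2*(-9/4)) + ((½ - ⅖)*0)*1)*55 = ((½)*(-4/9) + ((⅒)*0)*1)*55 = (-2/9 + 0*1)*55 = (-2/9 + 0)*55 = -2/9*55 = -110/9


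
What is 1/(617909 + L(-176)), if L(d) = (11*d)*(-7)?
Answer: 1/631461 ≈ 1.5836e-6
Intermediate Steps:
L(d) = -77*d
1/(617909 + L(-176)) = 1/(617909 - 77*(-176)) = 1/(617909 + 13552) = 1/631461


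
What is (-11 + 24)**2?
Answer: 169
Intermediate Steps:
(-11 + 24)**2 = 13**2 = 169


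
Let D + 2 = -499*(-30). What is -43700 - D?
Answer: -58668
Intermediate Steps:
D = 14968 (D = -2 - 499*(-30) = -2 + 14970 = 14968)
-43700 - D = -43700 - 1*14968 = -43700 - 14968 = -58668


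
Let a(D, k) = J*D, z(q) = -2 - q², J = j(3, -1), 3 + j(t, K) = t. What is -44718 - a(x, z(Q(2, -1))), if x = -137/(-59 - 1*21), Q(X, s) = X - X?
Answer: -44718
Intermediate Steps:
Q(X, s) = 0
j(t, K) = -3 + t
J = 0 (J = -3 + 3 = 0)
x = 137/80 (x = -137/(-59 - 21) = -137/(-80) = -137*(-1/80) = 137/80 ≈ 1.7125)
a(D, k) = 0 (a(D, k) = 0*D = 0)
-44718 - a(x, z(Q(2, -1))) = -44718 - 1*0 = -44718 + 0 = -44718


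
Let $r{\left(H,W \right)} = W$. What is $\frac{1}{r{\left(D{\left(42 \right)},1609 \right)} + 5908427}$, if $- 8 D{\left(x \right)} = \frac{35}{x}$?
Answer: $\frac{1}{5910036} \approx 1.692 \cdot 10^{-7}$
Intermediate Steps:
$D{\left(x \right)} = - \frac{35}{8 x}$ ($D{\left(x \right)} = - \frac{35 \frac{1}{x}}{8} = - \frac{35}{8 x}$)
$\frac{1}{r{\left(D{\left(42 \right)},1609 \right)} + 5908427} = \frac{1}{1609 + 5908427} = \frac{1}{5910036}$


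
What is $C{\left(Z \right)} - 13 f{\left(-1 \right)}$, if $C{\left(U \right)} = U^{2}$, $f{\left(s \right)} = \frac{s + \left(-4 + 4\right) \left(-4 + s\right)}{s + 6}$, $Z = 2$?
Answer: $\frac{33}{5} \approx 6.6$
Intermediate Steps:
$f{\left(s \right)} = \frac{s}{6 + s}$ ($f{\left(s \right)} = \frac{s + 0 \left(-4 + s\right)}{6 + s} = \frac{s + 0}{6 + s} = \frac{s}{6 + s}$)
$C{\left(Z \right)} - 13 f{\left(-1 \right)} = 2^{2} - 13 \left(- \frac{1}{6 - 1}\right) = 4 - 13 \left(- \frac{1}{5}\right) = 4 - 13 \left(\left(-1\right) \frac{1}{5}\right) = 4 - - \frac{13}{5} = 4 + \frac{13}{5} = \frac{33}{5}$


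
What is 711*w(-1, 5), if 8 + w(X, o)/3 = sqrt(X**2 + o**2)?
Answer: -17064 + 2133*sqrt(26) ≈ -6187.8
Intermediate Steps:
w(X, o) = -24 + 3*sqrt(X**2 + o**2)
711*w(-1, 5) = 711*(-24 + 3*sqrt((-1)**2 + 5**2)) = 711*(-24 + 3*sqrt(1 + 25)) = 711*(-24 + 3*sqrt(26)) = -17064 + 2133*sqrt(26)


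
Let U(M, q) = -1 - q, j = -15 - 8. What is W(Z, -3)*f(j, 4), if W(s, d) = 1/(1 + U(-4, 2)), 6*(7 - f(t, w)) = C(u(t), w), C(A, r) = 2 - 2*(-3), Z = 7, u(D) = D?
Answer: -17/6 ≈ -2.8333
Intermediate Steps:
j = -23
C(A, r) = 8 (C(A, r) = 2 + 6 = 8)
f(t, w) = 17/3 (f(t, w) = 7 - ⅙*8 = 7 - 4/3 = 17/3)
W(s, d) = -½ (W(s, d) = 1/(1 + (-1 - 1*2)) = 1/(1 + (-1 - 2)) = 1/(1 - 3) = 1/(-2) = -½)
W(Z, -3)*f(j, 4) = -½*17/3 = -17/6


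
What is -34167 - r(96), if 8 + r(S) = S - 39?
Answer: -34216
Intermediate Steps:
r(S) = -47 + S (r(S) = -8 + (S - 39) = -8 + (-39 + S) = -47 + S)
-34167 - r(96) = -34167 - (-47 + 96) = -34167 - 1*49 = -34167 - 49 = -34216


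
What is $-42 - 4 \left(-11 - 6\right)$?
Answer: $26$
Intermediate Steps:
$-42 - 4 \left(-11 - 6\right) = -42 - -68 = -42 + 68 = 26$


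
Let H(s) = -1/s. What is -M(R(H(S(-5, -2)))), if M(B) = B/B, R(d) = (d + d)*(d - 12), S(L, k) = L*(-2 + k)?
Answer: -1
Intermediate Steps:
R(d) = 2*d*(-12 + d) (R(d) = (2*d)*(-12 + d) = 2*d*(-12 + d))
M(B) = 1
-M(R(H(S(-5, -2)))) = -1*1 = -1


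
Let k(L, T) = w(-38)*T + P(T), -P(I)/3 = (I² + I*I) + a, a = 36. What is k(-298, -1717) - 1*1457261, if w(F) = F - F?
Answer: -19145903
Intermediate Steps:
P(I) = -108 - 6*I² (P(I) = -3*((I² + I*I) + 36) = -3*((I² + I²) + 36) = -3*(2*I² + 36) = -3*(36 + 2*I²) = -108 - 6*I²)
w(F) = 0
k(L, T) = -108 - 6*T² (k(L, T) = 0*T + (-108 - 6*T²) = 0 + (-108 - 6*T²) = -108 - 6*T²)
k(-298, -1717) - 1*1457261 = (-108 - 6*(-1717)²) - 1*1457261 = (-108 - 6*2948089) - 1457261 = (-108 - 17688534) - 1457261 = -17688642 - 1457261 = -19145903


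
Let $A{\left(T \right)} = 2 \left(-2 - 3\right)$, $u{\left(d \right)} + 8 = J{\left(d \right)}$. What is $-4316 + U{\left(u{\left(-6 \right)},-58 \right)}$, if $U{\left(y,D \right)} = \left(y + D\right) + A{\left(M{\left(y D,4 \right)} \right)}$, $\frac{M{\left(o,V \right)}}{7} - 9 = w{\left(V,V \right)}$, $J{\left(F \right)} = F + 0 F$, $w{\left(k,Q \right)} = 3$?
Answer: $-4398$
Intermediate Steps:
$J{\left(F \right)} = F$ ($J{\left(F \right)} = F + 0 = F$)
$M{\left(o,V \right)} = 84$ ($M{\left(o,V \right)} = 63 + 7 \cdot 3 = 63 + 21 = 84$)
$u{\left(d \right)} = -8 + d$
$A{\left(T \right)} = -10$ ($A{\left(T \right)} = 2 \left(-5\right) = -10$)
$U{\left(y,D \right)} = -10 + D + y$ ($U{\left(y,D \right)} = \left(y + D\right) - 10 = \left(D + y\right) - 10 = -10 + D + y$)
$-4316 + U{\left(u{\left(-6 \right)},-58 \right)} = -4316 - 82 = -4398$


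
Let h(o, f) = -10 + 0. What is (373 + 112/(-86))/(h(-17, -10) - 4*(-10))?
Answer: 15983/1290 ≈ 12.390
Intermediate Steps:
h(o, f) = -10
(373 + 112/(-86))/(h(-17, -10) - 4*(-10)) = (373 + 112/(-86))/(-10 - 4*(-10)) = (373 + 112*(-1/86))/(-10 + 40) = (373 - 56/43)/30 = (15983/43)*(1/30) = 15983/1290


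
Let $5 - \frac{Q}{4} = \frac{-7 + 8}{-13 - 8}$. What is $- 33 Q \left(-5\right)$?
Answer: $\frac{23320}{7} \approx 3331.4$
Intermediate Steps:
$Q = \frac{424}{21}$ ($Q = 20 - 4 \frac{-7 + 8}{-13 - 8} = 20 - 4 \cdot 1 \frac{1}{-21} = 20 - 4 \cdot 1 \left(- \frac{1}{21}\right) = 20 - - \frac{4}{21} = 20 + \frac{4}{21} = \frac{424}{21} \approx 20.19$)
$- 33 Q \left(-5\right) = \left(-33\right) \frac{424}{21} \left(-5\right) = \left(- \frac{4664}{7}\right) \left(-5\right) = \frac{23320}{7}$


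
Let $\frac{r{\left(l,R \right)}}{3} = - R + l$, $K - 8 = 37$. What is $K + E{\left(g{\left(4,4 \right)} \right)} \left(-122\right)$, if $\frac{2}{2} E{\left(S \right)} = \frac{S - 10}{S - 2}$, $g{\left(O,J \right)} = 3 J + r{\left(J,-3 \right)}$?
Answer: $- \frac{1411}{31} \approx -45.516$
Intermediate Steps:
$K = 45$ ($K = 8 + 37 = 45$)
$r{\left(l,R \right)} = - 3 R + 3 l$ ($r{\left(l,R \right)} = 3 \left(- R + l\right) = 3 \left(l - R\right) = - 3 R + 3 l$)
$g{\left(O,J \right)} = 9 + 6 J$ ($g{\left(O,J \right)} = 3 J + \left(\left(-3\right) \left(-3\right) + 3 J\right) = 3 J + \left(9 + 3 J\right) = 9 + 6 J$)
$E{\left(S \right)} = \frac{-10 + S}{-2 + S}$ ($E{\left(S \right)} = \frac{S - 10}{S - 2} = \frac{-10 + S}{-2 + S}$)
$K + E{\left(g{\left(4,4 \right)} \right)} \left(-122\right) = 45 + \frac{-10 + \left(9 + 6 \cdot 4\right)}{-2 + \left(9 + 6 \cdot 4\right)} \left(-122\right) = 45 + \frac{-10 + \left(9 + 24\right)}{-2 + \left(9 + 24\right)} \left(-122\right) = 45 + \frac{-10 + 33}{-2 + 33} \left(-122\right) = 45 + \frac{1}{31} \cdot 23 \left(-122\right) = 45 + \frac{23}{31} \left(-122\right) = 45 - \frac{2806}{31} = - \frac{1411}{31}$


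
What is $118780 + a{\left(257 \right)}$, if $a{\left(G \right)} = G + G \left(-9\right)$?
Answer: $116724$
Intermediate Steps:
$a{\left(G \right)} = - 8 G$ ($a{\left(G \right)} = G - 9 G = - 8 G$)
$118780 + a{\left(257 \right)} = 118780 - 2056 = 116724$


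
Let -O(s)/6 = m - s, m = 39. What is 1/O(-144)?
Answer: -1/1098 ≈ -0.00091075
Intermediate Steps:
O(s) = -234 + 6*s (O(s) = -6*(39 - s) = -234 + 6*s)
1/O(-144) = 1/(-234 + 6*(-144)) = 1/(-234 - 864) = 1/(-1098) = -1/1098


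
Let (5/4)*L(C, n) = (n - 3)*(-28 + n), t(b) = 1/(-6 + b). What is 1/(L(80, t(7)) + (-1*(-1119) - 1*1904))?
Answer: -5/3709 ≈ -0.0013481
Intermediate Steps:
L(C, n) = 4*(-28 + n)*(-3 + n)/5 (L(C, n) = 4*((n - 3)*(-28 + n))/5 = 4*((-3 + n)*(-28 + n))/5 = 4*((-28 + n)*(-3 + n))/5 = 4*(-28 + n)*(-3 + n)/5)
1/(L(80, t(7)) + (-1*(-1119) - 1*1904)) = 1/((336/5 - 124/(5*(-6 + 7)) + 4*(1/(-6 + 7))²/5) + (-1*(-1119) - 1*1904)) = 1/((336/5 - 124/5/1 + 4*(1/1)²/5) + (1119 - 1904)) = 1/((336/5 - 124/5*1 + (⅘)*1²) - 785) = 1/((336/5 - 124/5 + (⅘)*1) - 785) = 1/((336/5 - 124/5 + ⅘) - 785) = 1/(216/5 - 785) = 1/(-3709/5) = -5/3709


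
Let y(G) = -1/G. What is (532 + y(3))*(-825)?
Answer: -438625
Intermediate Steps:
(532 + y(3))*(-825) = (532 - 1/3)*(-825) = (1595/3)*(-825) = -438625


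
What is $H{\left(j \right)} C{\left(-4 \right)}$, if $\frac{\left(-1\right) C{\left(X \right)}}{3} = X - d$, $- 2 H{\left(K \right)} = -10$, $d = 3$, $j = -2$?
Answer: $105$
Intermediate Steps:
$H{\left(K \right)} = 5$ ($H{\left(K \right)} = \left(- \frac{1}{2}\right) \left(-10\right) = 5$)
$C{\left(X \right)} = 9 - 3 X$ ($C{\left(X \right)} = - 3 \left(X - 3\right) = - 3 \left(-3 + X\right) = 9 - 3 X$)
$H{\left(j \right)} C{\left(-4 \right)} = 5 \left(9 - -12\right) = 5 \left(9 + 12\right) = 5 \cdot 21 = 105$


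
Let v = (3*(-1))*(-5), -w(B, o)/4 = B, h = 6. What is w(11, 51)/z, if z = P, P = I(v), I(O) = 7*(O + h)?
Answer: -44/147 ≈ -0.29932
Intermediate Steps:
w(B, o) = -4*B
v = 15 (v = -3*(-5) = 15)
I(O) = 42 + 7*O (I(O) = 7*(O + 6) = 7*(6 + O) = 42 + 7*O)
P = 147 (P = 42 + 7*15 = 42 + 105 = 147)
z = 147
w(11, 51)/z = -4*11/147 = -44*1/147 = -44/147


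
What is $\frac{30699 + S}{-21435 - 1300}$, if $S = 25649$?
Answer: $- \frac{56348}{22735} \approx -2.4785$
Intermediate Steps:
$\frac{30699 + S}{-21435 - 1300} = \frac{30699 + 25649}{-21435 - 1300} = \frac{56348}{-22735} = 56348 \left(- \frac{1}{22735}\right) = - \frac{56348}{22735}$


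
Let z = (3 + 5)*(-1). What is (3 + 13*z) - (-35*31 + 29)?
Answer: 955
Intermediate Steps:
z = -8 (z = 8*(-1) = -8)
(3 + 13*z) - (-35*31 + 29) = (3 + 13*(-8)) - (-35*31 + 29) = (3 - 104) - (-1085 + 29) = -101 - 1*(-1056) = -101 + 1056 = 955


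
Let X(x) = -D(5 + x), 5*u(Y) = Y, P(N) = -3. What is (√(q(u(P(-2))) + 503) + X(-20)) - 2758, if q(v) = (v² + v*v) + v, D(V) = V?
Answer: -2743 + √12578/5 ≈ -2720.6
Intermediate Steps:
u(Y) = Y/5
X(x) = -5 - x (X(x) = -(5 + x) = -5 - x)
q(v) = v + 2*v² (q(v) = (v² + v²) + v = 2*v² + v = v + 2*v²)
(√(q(u(P(-2))) + 503) + X(-20)) - 2758 = (√(((⅕)*(-3))*(1 + 2*((⅕)*(-3))) + 503) + (-5 - 1*(-20))) - 2758 = (√(-3*(1 + 2*(-⅗))/5 + 503) + (-5 + 20)) - 2758 = (√(-3*(1 - 6/5)/5 + 503) + 15) - 2758 = (√(-⅗*(-⅕) + 503) + 15) - 2758 = (√(3/25 + 503) + 15) - 2758 = (√(12578/25) + 15) - 2758 = (√12578/5 + 15) - 2758 = (15 + √12578/5) - 2758 = -2743 + √12578/5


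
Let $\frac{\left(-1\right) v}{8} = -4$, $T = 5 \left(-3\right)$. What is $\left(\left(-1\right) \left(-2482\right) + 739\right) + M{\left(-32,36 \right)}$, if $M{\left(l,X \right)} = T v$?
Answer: $2741$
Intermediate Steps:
$T = -15$
$v = 32$ ($v = \left(-8\right) \left(-4\right) = 32$)
$M{\left(l,X \right)} = -480$ ($M{\left(l,X \right)} = \left(-15\right) 32 = -480$)
$\left(\left(-1\right) \left(-2482\right) + 739\right) + M{\left(-32,36 \right)} = \left(\left(-1\right) \left(-2482\right) + 739\right) - 480 = \left(2482 + 739\right) - 480 = 3221 - 480 = 2741$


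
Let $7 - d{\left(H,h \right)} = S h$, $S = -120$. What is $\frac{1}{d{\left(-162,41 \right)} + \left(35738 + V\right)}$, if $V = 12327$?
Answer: $\frac{1}{52992} \approx 1.8871 \cdot 10^{-5}$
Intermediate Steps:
$d{\left(H,h \right)} = 7 + 120 h$ ($d{\left(H,h \right)} = 7 - - 120 h = 7 + 120 h$)
$\frac{1}{d{\left(-162,41 \right)} + \left(35738 + V\right)} = \frac{1}{\left(7 + 120 \cdot 41\right) + \left(35738 + 12327\right)} = \frac{1}{\left(7 + 4920\right) + 48065} = \frac{1}{4927 + 48065} = \frac{1}{52992}$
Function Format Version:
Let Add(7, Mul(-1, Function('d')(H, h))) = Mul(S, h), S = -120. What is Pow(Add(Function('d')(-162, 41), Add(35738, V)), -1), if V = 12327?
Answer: Rational(1, 52992) ≈ 1.8871e-5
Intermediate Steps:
Function('d')(H, h) = Add(7, Mul(120, h)) (Function('d')(H, h) = Add(7, Mul(-1, Mul(-120, h))) = Add(7, Mul(120, h)))
Pow(Add(Function('d')(-162, 41), Add(35738, V)), -1) = Pow(Add(Add(7, Mul(120, 41)), Add(35738, 12327)), -1) = Pow(Add(Add(7, 4920), 48065), -1) = Pow(Add(4927, 48065), -1) = Pow(52992, -1) = Rational(1, 52992)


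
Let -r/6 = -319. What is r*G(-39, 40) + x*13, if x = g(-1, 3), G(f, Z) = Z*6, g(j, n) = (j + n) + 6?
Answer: 459464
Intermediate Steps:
r = 1914 (r = -6*(-319) = 1914)
g(j, n) = 6 + j + n
G(f, Z) = 6*Z
x = 8 (x = 6 - 1 + 3 = 8)
r*G(-39, 40) + x*13 = 1914*(6*40) + 8*13 = 1914*240 + 104 = 459360 + 104 = 459464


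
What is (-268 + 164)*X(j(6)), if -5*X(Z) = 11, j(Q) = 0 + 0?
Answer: 1144/5 ≈ 228.80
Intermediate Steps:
j(Q) = 0
X(Z) = -11/5 (X(Z) = -⅕*11 = -11/5)
(-268 + 164)*X(j(6)) = (-268 + 164)*(-11/5) = -104*(-11/5) = 1144/5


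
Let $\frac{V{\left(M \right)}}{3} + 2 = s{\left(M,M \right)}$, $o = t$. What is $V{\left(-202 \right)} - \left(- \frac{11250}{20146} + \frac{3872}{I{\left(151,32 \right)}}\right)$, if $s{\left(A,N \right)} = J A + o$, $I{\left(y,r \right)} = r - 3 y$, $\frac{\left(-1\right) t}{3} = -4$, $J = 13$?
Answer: $- \frac{33239901803}{4240733} \approx -7838.2$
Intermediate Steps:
$t = 12$ ($t = \left(-3\right) \left(-4\right) = 12$)
$o = 12$
$s{\left(A,N \right)} = 12 + 13 A$ ($s{\left(A,N \right)} = 13 A + 12 = 12 + 13 A$)
$V{\left(M \right)} = 30 + 39 M$ ($V{\left(M \right)} = -6 + 3 \left(12 + 13 M\right) = -6 + \left(36 + 39 M\right) = 30 + 39 M$)
$V{\left(-202 \right)} - \left(- \frac{11250}{20146} + \frac{3872}{I{\left(151,32 \right)}}\right) = \left(30 + 39 \left(-202\right)\right) - \left(- \frac{11250}{20146} + \frac{3872}{32 - 453}\right) = \left(30 - 7878\right) - \left(\left(-11250\right) \frac{1}{20146} + \frac{3872}{32 - 453}\right) = -7848 - \left(- \frac{5625}{10073} + \frac{3872}{-421}\right) = -7848 - \left(- \frac{5625}{10073} + 3872 \left(- \frac{1}{421}\right)\right) = -7848 - \left(- \frac{5625}{10073} - \frac{3872}{421}\right) = -7848 - - \frac{41370781}{4240733} = -7848 + \frac{41370781}{4240733} = - \frac{33239901803}{4240733}$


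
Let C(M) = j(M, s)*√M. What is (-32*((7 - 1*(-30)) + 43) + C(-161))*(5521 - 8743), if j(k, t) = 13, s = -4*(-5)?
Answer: 8248320 - 41886*I*√161 ≈ 8.2483e+6 - 5.3147e+5*I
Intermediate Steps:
s = 20
C(M) = 13*√M
(-32*((7 - 1*(-30)) + 43) + C(-161))*(5521 - 8743) = (-32*((7 - 1*(-30)) + 43) + 13*√(-161))*(5521 - 8743) = (-32*((7 + 30) + 43) + 13*(I*√161))*(-3222) = (-32*(37 + 43) + 13*I*√161)*(-3222) = (-32*80 + 13*I*√161)*(-3222) = (-2560 + 13*I*√161)*(-3222) = 8248320 - 41886*I*√161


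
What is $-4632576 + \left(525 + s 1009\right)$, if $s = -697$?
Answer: $-5335324$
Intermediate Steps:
$-4632576 + \left(525 + s 1009\right) = -4632576 + \left(525 - 703273\right) = -4632576 - 702748 = -5335324$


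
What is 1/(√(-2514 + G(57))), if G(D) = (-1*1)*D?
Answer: -I*√2571/2571 ≈ -0.019722*I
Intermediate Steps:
G(D) = -D
1/(√(-2514 + G(57))) = 1/(√(-2514 - 1*57)) = 1/(√(-2514 - 57)) = 1/(√(-2571)) = 1/(I*√2571) = -I*√2571/2571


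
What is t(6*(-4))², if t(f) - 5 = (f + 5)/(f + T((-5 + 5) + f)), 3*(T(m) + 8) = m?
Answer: 47961/1600 ≈ 29.976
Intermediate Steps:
T(m) = -8 + m/3
t(f) = 5 + (5 + f)/(-8 + 4*f/3) (t(f) = 5 + (f + 5)/(f + (-8 + ((-5 + 5) + f)/3)) = 5 + (5 + f)/(f + (-8 + (0 + f)/3)) = 5 + (5 + f)/(f + (-8 + f/3)) = 5 + (5 + f)/(-8 + 4*f/3))
t(6*(-4))² = ((-105 + 23*(6*(-4)))/(4*(-6 + 6*(-4))))² = ((-105 + 23*(-24))/(4*(-6 - 24)))² = ((¼)*(-105 - 552)/(-30))² = ((¼)*(-1/30)*(-657))² = (219/40)² = 47961/1600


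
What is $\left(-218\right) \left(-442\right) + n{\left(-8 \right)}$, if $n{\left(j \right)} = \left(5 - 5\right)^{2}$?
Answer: $96356$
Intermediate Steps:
$n{\left(j \right)} = 0$ ($n{\left(j \right)} = 0^{2} = 0$)
$\left(-218\right) \left(-442\right) + n{\left(-8 \right)} = \left(-218\right) \left(-442\right) + 0 = 96356 + 0 = 96356$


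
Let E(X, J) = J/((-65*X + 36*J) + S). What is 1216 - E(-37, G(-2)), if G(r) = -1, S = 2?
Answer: 2883137/2371 ≈ 1216.0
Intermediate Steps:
E(X, J) = J/(2 - 65*X + 36*J) (E(X, J) = J/((-65*X + 36*J) + 2) = J/(2 - 65*X + 36*J))
1216 - E(-37, G(-2)) = 1216 - (-1)/(2 - 65*(-37) + 36*(-1)) = 1216 - (-1)/(2 + 2405 - 36) = 1216 - (-1)/2371 = 1216 - 1*(-1/2371) = 1216 + 1/2371 = 2883137/2371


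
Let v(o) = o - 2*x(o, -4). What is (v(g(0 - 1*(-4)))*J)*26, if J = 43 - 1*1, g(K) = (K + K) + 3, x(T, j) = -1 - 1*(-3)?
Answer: 7644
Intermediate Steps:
x(T, j) = 2 (x(T, j) = -1 + 3 = 2)
g(K) = 3 + 2*K (g(K) = 2*K + 3 = 3 + 2*K)
v(o) = -4 + o (v(o) = o - 2*2 = o - 4 = -4 + o)
J = 42 (J = 43 - 1 = 42)
(v(g(0 - 1*(-4)))*J)*26 = ((-4 + (3 + 2*(0 - 1*(-4))))*42)*26 = ((-4 + (3 + 2*(0 + 4)))*42)*26 = ((-4 + (3 + 2*4))*42)*26 = ((-4 + (3 + 8))*42)*26 = ((-4 + 11)*42)*26 = (7*42)*26 = 294*26 = 7644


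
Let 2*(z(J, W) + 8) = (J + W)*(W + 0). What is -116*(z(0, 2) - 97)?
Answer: 11948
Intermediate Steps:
z(J, W) = -8 + W*(J + W)/2 (z(J, W) = -8 + ((J + W)*(W + 0))/2 = -8 + ((J + W)*W)/2 = -8 + (W*(J + W))/2 = -8 + W*(J + W)/2)
-116*(z(0, 2) - 97) = -116*((-8 + (1/2)*2**2 + (1/2)*0*2) - 97) = -116*((-8 + (1/2)*4 + 0) - 97) = -116*((-8 + 2 + 0) - 97) = -116*(-6 - 97) = -116*(-103) = 11948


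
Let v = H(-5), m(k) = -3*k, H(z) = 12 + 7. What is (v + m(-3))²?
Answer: 784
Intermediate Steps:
H(z) = 19
v = 19
(v + m(-3))² = (19 - 3*(-3))² = (19 + 9)² = 28² = 784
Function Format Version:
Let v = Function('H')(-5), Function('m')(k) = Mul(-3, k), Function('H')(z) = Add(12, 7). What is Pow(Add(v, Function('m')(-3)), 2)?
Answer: 784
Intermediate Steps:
Function('H')(z) = 19
v = 19
Pow(Add(v, Function('m')(-3)), 2) = Pow(Add(19, Mul(-3, -3)), 2) = Pow(Add(19, 9), 2) = Pow(28, 2) = 784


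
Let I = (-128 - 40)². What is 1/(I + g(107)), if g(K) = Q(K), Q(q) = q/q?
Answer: 1/28225 ≈ 3.5430e-5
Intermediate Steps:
Q(q) = 1
g(K) = 1
I = 28224 (I = (-168)² = 28224)
1/(I + g(107)) = 1/(28224 + 1) = 1/28225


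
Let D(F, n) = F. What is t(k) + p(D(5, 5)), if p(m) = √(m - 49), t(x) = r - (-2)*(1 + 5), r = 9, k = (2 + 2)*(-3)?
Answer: 21 + 2*I*√11 ≈ 21.0 + 6.6332*I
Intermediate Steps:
k = -12 (k = 4*(-3) = -12)
t(x) = 21 (t(x) = 9 - (-2)*(1 + 5) = 9 - (-2)*6 = 9 - 1*(-12) = 9 + 12 = 21)
p(m) = √(-49 + m)
t(k) + p(D(5, 5)) = 21 + √(-49 + 5) = 21 + √(-44) = 21 + 2*I*√11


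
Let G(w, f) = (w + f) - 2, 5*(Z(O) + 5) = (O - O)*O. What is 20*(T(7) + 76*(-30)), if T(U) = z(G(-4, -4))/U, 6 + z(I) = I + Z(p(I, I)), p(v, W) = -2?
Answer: -45660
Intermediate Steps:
Z(O) = -5 (Z(O) = -5 + ((O - O)*O)/5 = -5 + (0*O)/5 = -5 + (⅕)*0 = -5 + 0 = -5)
G(w, f) = -2 + f + w (G(w, f) = (f + w) - 2 = -2 + f + w)
z(I) = -11 + I (z(I) = -6 + (I - 5) = -6 + (-5 + I) = -11 + I)
T(U) = -21/U (T(U) = (-11 + (-2 - 4 - 4))/U = (-11 - 10)/U = -21/U)
20*(T(7) + 76*(-30)) = 20*(-21/7 + 76*(-30)) = 20*(-21*⅐ - 2280) = 20*(-3 - 2280) = 20*(-2283) = -45660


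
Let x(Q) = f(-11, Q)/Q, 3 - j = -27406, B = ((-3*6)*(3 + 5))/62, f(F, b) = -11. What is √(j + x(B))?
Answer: √3947578/12 ≈ 165.57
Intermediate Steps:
B = -72/31 (B = -18*8*(1/62) = -144*1/62 = -72/31 ≈ -2.3226)
j = 27409 (j = 3 - 1*(-27406) = 3 + 27406 = 27409)
x(Q) = -11/Q
√(j + x(B)) = √(27409 - 11/(-72/31)) = √(27409 - 11*(-31/72)) = √(27409 + 341/72) = √(1973789/72) = √3947578/12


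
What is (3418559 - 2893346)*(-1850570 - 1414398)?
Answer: -1714803638184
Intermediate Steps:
(3418559 - 2893346)*(-1850570 - 1414398) = 525213*(-3264968) = -1714803638184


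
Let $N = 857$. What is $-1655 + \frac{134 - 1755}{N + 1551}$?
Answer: $- \frac{3986861}{2408} \approx -1655.7$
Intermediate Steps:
$-1655 + \frac{134 - 1755}{N + 1551} = -1655 + \frac{134 - 1755}{857 + 1551} = -1655 - \frac{1621}{2408} = - \frac{3986861}{2408}$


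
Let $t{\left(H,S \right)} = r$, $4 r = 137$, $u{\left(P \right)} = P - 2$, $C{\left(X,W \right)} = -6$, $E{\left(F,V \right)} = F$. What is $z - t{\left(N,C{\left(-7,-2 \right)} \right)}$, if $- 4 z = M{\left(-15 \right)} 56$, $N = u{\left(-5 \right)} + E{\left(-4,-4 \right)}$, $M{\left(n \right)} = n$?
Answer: $\frac{703}{4} \approx 175.75$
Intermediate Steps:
$u{\left(P \right)} = -2 + P$
$r = \frac{137}{4}$ ($r = \frac{1}{4} \cdot 137 = \frac{137}{4} \approx 34.25$)
$N = -11$ ($N = \left(-2 - 5\right) - 4 = -7 - 4 = -11$)
$z = 210$ ($z = - \frac{\left(-15\right) 56}{4} = \left(- \frac{1}{4}\right) \left(-840\right) = 210$)
$t{\left(H,S \right)} = \frac{137}{4}$
$z - t{\left(N,C{\left(-7,-2 \right)} \right)} = 210 - \frac{137}{4} = \frac{703}{4}$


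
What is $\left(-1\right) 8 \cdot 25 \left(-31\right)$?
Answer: $6200$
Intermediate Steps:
$\left(-1\right) 8 \cdot 25 \left(-31\right) = \left(-8\right) 25 \left(-31\right) = \left(-200\right) \left(-31\right) = 6200$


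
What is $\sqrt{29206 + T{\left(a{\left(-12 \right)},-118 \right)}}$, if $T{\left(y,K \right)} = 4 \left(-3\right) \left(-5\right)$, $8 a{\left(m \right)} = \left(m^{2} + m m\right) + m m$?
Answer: $\sqrt{29266} \approx 171.07$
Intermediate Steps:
$a{\left(m \right)} = \frac{3 m^{2}}{8}$ ($a{\left(m \right)} = \frac{\left(m^{2} + m m\right) + m m}{8} = \frac{\left(m^{2} + m^{2}\right) + m^{2}}{8} = \frac{2 m^{2} + m^{2}}{8} = \frac{3 m^{2}}{8}$)
$T{\left(y,K \right)} = 60$ ($T{\left(y,K \right)} = \left(-12\right) \left(-5\right) = 60$)
$\sqrt{29206 + T{\left(a{\left(-12 \right)},-118 \right)}} = \sqrt{29206 + 60} = \sqrt{29266}$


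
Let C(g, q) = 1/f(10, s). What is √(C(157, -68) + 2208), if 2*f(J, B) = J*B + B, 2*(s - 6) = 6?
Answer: √2404534/33 ≈ 46.990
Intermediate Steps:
s = 9 (s = 6 + (½)*6 = 6 + 3 = 9)
f(J, B) = B/2 + B*J/2 (f(J, B) = (J*B + B)/2 = (B*J + B)/2 = (B + B*J)/2 = B/2 + B*J/2)
C(g, q) = 2/99 (C(g, q) = 1/((½)*9*(1 + 10)) = 1/((½)*9*11) = 1/(99/2) = 2/99)
√(C(157, -68) + 2208) = √(2/99 + 2208) = √(218594/99) = √2404534/33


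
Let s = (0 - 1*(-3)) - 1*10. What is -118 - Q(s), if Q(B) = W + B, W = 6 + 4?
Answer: -121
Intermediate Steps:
W = 10
s = -7 (s = (0 + 3) - 10 = 3 - 10 = -7)
Q(B) = 10 + B
-118 - Q(s) = -118 - (10 - 7) = -118 - 1*3 = -118 - 3 = -121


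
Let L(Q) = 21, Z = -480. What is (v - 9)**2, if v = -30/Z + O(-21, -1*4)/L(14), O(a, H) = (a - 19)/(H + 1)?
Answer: 70040161/1016064 ≈ 68.933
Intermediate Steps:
O(a, H) = (-19 + a)/(1 + H)
v = 703/1008 (v = -30/(-480) + ((-19 - 21)/(1 - 1*4))/21 = -30*(-1/480) + (-40/(1 - 4))*(1/21) = 1/16 + (-40/(-3))*(1/21) = 1/16 - 1/3*(-40)*(1/21) = 1/16 + (40/3)*(1/21) = 1/16 + 40/63 = 703/1008 ≈ 0.69742)
(v - 9)**2 = (703/1008 - 9)**2 = (-8369/1008)**2 = 70040161/1016064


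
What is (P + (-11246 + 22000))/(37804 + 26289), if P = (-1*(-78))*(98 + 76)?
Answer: 24326/64093 ≈ 0.37954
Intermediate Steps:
P = 13572 (P = 78*174 = 13572)
(P + (-11246 + 22000))/(37804 + 26289) = (13572 + (-11246 + 22000))/(37804 + 26289) = (13572 + 10754)/64093 = 24326*(1/64093) = 24326/64093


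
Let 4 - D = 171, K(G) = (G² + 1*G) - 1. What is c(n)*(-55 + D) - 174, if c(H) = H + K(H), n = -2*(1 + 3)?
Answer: -10608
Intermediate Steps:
n = -8 (n = -2*4 = -8)
K(G) = -1 + G + G² (K(G) = (G² + G) - 1 = (G + G²) - 1 = -1 + G + G²)
D = -167 (D = 4 - 1*171 = 4 - 171 = -167)
c(H) = -1 + H² + 2*H (c(H) = H + (-1 + H + H²) = -1 + H² + 2*H)
c(n)*(-55 + D) - 174 = (-1 + (-8)² + 2*(-8))*(-55 - 167) - 174 = (-1 + 64 - 16)*(-222) - 174 = 47*(-222) - 174 = -10434 - 174 = -10608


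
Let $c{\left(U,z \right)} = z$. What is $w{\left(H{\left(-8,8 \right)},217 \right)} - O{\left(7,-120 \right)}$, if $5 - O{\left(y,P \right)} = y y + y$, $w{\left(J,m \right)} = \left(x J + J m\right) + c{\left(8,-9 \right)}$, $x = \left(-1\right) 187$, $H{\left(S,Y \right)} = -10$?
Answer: $-258$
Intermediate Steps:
$x = -187$
$w{\left(J,m \right)} = -9 - 187 J + J m$ ($w{\left(J,m \right)} = \left(- 187 J + J m\right) - 9 = -9 - 187 J + J m$)
$O{\left(y,P \right)} = 5 - y - y^{2}$ ($O{\left(y,P \right)} = 5 - \left(y y + y\right) = 5 - \left(y^{2} + y\right) = 5 - \left(y + y^{2}\right) = 5 - y - y^{2}$)
$w{\left(H{\left(-8,8 \right)},217 \right)} - O{\left(7,-120 \right)} = \left(-9 - -1870 - 2170\right) - \left(5 - 7 - 7^{2}\right) = \left(-9 + 1870 - 2170\right) - \left(5 - 7 - 49\right) = -309 - \left(5 - 7 - 49\right) = -309 - -51 = -309 + 51 = -258$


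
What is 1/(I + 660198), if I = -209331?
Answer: 1/450867 ≈ 2.2179e-6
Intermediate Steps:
1/(I + 660198) = 1/(-209331 + 660198) = 1/450867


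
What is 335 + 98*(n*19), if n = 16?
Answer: 30127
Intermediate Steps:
335 + 98*(n*19) = 335 + 98*(16*19) = 335 + 98*304 = 335 + 29792 = 30127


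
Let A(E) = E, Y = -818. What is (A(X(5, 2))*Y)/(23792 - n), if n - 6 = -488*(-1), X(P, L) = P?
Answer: -2045/11649 ≈ -0.17555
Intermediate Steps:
n = 494 (n = 6 - 488*(-1) = 6 + 488 = 494)
(A(X(5, 2))*Y)/(23792 - n) = (5*(-818))/(23792 - 1*494) = -4090/(23792 - 494) = -4090/23298 = -4090*1/23298 = -2045/11649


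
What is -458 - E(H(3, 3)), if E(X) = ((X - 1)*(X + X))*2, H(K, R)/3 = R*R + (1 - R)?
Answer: -2138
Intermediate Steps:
H(K, R) = 3 - 3*R + 3*R**2 (H(K, R) = 3*(R*R + (1 - R)) = 3*(R**2 + (1 - R)) = 3*(1 + R**2 - R) = 3 - 3*R + 3*R**2)
E(X) = 4*X*(-1 + X) (E(X) = ((-1 + X)*(2*X))*2 = (2*X*(-1 + X))*2 = 4*X*(-1 + X))
-458 - E(H(3, 3)) = -458 - 4*(3 - 3*3 + 3*3**2)*(-1 + (3 - 3*3 + 3*3**2)) = -458 - 4*(3 - 9 + 3*9)*(-1 + (3 - 9 + 3*9)) = -458 - 4*(3 - 9 + 27)*(-1 + (3 - 9 + 27)) = -458 - 4*21*(-1 + 21) = -458 - 4*21*20 = -458 - 1*1680 = -458 - 1680 = -2138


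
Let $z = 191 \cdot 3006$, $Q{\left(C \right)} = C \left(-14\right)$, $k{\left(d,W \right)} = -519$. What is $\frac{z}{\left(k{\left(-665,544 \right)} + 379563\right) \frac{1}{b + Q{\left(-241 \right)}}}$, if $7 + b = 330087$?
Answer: $\frac{5318091119}{10529} \approx 5.0509 \cdot 10^{5}$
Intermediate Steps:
$b = 330080$ ($b = -7 + 330087 = 330080$)
$Q{\left(C \right)} = - 14 C$
$z = 574146$
$\frac{z}{\left(k{\left(-665,544 \right)} + 379563\right) \frac{1}{b + Q{\left(-241 \right)}}} = \frac{574146}{\left(-519 + 379563\right) \frac{1}{330080 - -3374}} = \frac{574146}{379044 \frac{1}{330080 + 3374}} = \frac{574146}{379044 \cdot \frac{1}{333454}} = \frac{574146}{\frac{189522}{166727}} = 574146 \cdot \frac{166727}{189522} = \frac{5318091119}{10529}$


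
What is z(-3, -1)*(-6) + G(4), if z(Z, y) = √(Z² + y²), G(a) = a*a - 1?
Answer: 15 - 6*√10 ≈ -3.9737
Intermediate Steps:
G(a) = -1 + a² (G(a) = a² - 1 = -1 + a²)
z(-3, -1)*(-6) + G(4) = √((-3)² + (-1)²)*(-6) + (-1 + 4²) = √(9 + 1)*(-6) + (-1 + 16) = √10*(-6) + 15 = -6*√10 + 15 = 15 - 6*√10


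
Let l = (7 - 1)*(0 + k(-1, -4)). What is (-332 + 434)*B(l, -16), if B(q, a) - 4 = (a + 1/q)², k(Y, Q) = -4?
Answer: 2558993/96 ≈ 26656.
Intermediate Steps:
l = -24 (l = (7 - 1)*(0 - 4) = 6*(-4) = -24)
B(q, a) = 4 + (a + 1/q)²
(-332 + 434)*B(l, -16) = (-332 + 434)*(4 + (1 - 16*(-24))²/(-24)²) = 102*(4 + (1 + 384)²/576) = 102*(4 + (1/576)*385²) = 102*(4 + (1/576)*148225) = 102*(4 + 148225/576) = 102*(150529/576) = 2558993/96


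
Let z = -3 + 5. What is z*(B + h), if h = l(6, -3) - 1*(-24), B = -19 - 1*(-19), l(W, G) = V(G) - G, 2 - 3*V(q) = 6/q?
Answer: 170/3 ≈ 56.667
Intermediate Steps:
V(q) = ⅔ - 2/q
l(W, G) = ⅔ - G - 2/G (l(W, G) = (⅔ - 2/G) - G = ⅔ - G - 2/G)
z = 2
B = 0 (B = -19 + 19 = 0)
h = 85/3 (h = (⅔ - 1*(-3) - 2/(-3)) - 1*(-24) = (⅔ + 3 - 2*(-⅓)) + 24 = (⅔ + 3 + ⅔) + 24 = 13/3 + 24 = 85/3 ≈ 28.333)
z*(B + h) = 2*(0 + 85/3) = 2*(85/3) = 170/3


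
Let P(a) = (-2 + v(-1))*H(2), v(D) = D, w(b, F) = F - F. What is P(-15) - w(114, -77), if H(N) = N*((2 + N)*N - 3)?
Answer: -30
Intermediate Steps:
w(b, F) = 0
H(N) = N*(-3 + N*(2 + N)) (H(N) = N*(N*(2 + N) - 3) = N*(-3 + N*(2 + N)))
P(a) = -30 (P(a) = (-2 - 1)*(2*(-3 + 2² + 2*2)) = -6*(-3 + 4 + 4) = -6*5 = -3*10 = -30)
P(-15) - w(114, -77) = -30 - 1*0 = -30 + 0 = -30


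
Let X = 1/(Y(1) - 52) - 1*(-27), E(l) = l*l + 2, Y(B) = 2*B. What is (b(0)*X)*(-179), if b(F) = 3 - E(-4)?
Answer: 724413/10 ≈ 72441.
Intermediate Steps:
E(l) = 2 + l² (E(l) = l² + 2 = 2 + l²)
b(F) = -15 (b(F) = 3 - (2 + (-4)²) = 3 - (2 + 16) = 3 - 1*18 = 3 - 18 = -15)
X = 1349/50 (X = 1/(2*1 - 52) - 1*(-27) = 1/(2 - 52) + 27 = 1/(-50) + 27 = -1/50 + 27 = 1349/50 ≈ 26.980)
(b(0)*X)*(-179) = -15*1349/50*(-179) = -4047/10*(-179) = 724413/10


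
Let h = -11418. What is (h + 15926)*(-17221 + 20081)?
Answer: 12892880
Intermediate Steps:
(h + 15926)*(-17221 + 20081) = (-11418 + 15926)*(-17221 + 20081) = 4508*2860 = 12892880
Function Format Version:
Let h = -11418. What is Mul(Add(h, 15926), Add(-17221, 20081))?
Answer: 12892880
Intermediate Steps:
Mul(Add(h, 15926), Add(-17221, 20081)) = Mul(Add(-11418, 15926), Add(-17221, 20081)) = Mul(4508, 2860) = 12892880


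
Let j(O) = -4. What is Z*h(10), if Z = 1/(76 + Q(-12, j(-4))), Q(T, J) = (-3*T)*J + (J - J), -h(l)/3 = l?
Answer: 15/34 ≈ 0.44118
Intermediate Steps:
h(l) = -3*l
Q(T, J) = -3*J*T (Q(T, J) = -3*J*T + 0 = -3*J*T)
Z = -1/68 (Z = 1/(76 - 3*(-4)*(-12)) = 1/(76 - 144) = 1/(-68) = -1/68 ≈ -0.014706)
Z*h(10) = -(-3)*10/68 = -1/68*(-30) = 15/34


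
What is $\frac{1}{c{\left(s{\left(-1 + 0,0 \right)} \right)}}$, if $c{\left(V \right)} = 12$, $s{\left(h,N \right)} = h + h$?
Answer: $\frac{1}{12} \approx 0.083333$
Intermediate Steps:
$s{\left(h,N \right)} = 2 h$
$\frac{1}{c{\left(s{\left(-1 + 0,0 \right)} \right)}} = \frac{1}{12}$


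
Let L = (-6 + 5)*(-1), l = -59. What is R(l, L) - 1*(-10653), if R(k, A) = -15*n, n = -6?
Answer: 10743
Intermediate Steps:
L = 1 (L = -1*(-1) = 1)
R(k, A) = 90 (R(k, A) = -15*(-6) = 90)
R(l, L) - 1*(-10653) = 90 - 1*(-10653) = 90 + 10653 = 10743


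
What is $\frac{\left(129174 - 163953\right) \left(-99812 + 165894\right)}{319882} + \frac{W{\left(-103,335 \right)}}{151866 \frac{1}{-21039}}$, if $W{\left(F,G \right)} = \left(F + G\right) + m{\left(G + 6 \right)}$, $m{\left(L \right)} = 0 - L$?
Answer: $- \frac{1235088213163}{172266666} \approx -7169.6$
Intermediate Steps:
$m{\left(L \right)} = - L$
$W{\left(F,G \right)} = -6 + F$ ($W{\left(F,G \right)} = \left(F + G\right) - \left(G + 6\right) = \left(F + G\right) - \left(6 + G\right) = -6 + F$)
$\frac{\left(129174 - 163953\right) \left(-99812 + 165894\right)}{319882} + \frac{W{\left(-103,335 \right)}}{151866 \frac{1}{-21039}} = \frac{\left(129174 - 163953\right) \left(-99812 + 165894\right)}{319882} + \frac{-6 - 103}{151866 \frac{1}{-21039}} = \left(-34779\right) 66082 \cdot \frac{1}{319882} - \frac{109}{151866 \left(- \frac{1}{21039}\right)} = \left(-2298265878\right) \frac{1}{319882} - \frac{109}{- \frac{50622}{7013}} = - \frac{24449637}{3403} - - \frac{764417}{50622} = - \frac{24449637}{3403} + \frac{764417}{50622} = - \frac{1235088213163}{172266666}$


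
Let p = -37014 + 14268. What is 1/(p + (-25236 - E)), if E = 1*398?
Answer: -1/48380 ≈ -2.0670e-5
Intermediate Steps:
p = -22746
E = 398
1/(p + (-25236 - E)) = 1/(-22746 + (-25236 - 1*398)) = 1/(-22746 + (-25236 - 398)) = 1/(-22746 - 25634) = 1/(-48380) = -1/48380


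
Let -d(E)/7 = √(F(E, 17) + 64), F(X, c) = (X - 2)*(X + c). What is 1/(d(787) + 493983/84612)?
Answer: -663442692/3514703677450945 - 1590931232*√157801/3514703677450945 ≈ -0.00018000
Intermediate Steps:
F(X, c) = (-2 + X)*(X + c)
d(E) = -7*√(30 + E² + 15*E) (d(E) = -7*√((E² - 2*E - 2*17 + E*17) + 64) = -7*√((E² - 2*E - 34 + 17*E) + 64) = -7*√((-34 + E² + 15*E) + 64) = -7*√(30 + E² + 15*E))
1/(d(787) + 493983/84612) = 1/(-7*√(30 + 787² + 15*787) + 493983/84612) = 1/(-7*√(30 + 619369 + 11805) + 493983*(1/84612)) = 1/(-14*√157801 + 164661/28204) = 1/(164661/28204 - 14*√157801)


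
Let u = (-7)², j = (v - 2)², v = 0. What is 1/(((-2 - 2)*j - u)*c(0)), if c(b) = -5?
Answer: 1/325 ≈ 0.0030769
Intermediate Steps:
j = 4 (j = (0 - 2)² = (-2)² = 4)
u = 49
1/(((-2 - 2)*j - u)*c(0)) = 1/(((-2 - 2)*4 - 1*49)*(-5)) = 1/((-4*4 - 49)*(-5)) = 1/((-16 - 49)*(-5)) = 1/(-65*(-5)) = 1/325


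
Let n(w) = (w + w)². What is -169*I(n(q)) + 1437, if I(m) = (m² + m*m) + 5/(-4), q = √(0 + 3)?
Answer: -188095/4 ≈ -47024.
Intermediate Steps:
q = √3 ≈ 1.7320
n(w) = 4*w² (n(w) = (2*w)² = 4*w²)
I(m) = -5/4 + 2*m² (I(m) = (m² + m²) + 5*(-¼) = 2*m² - 5/4 = -5/4 + 2*m²)
-169*I(n(q)) + 1437 = -169*(-5/4 + 2*(4*(√3)²)²) + 1437 = -169*(-5/4 + 2*(4*3)²) + 1437 = -169*(-5/4 + 2*12²) + 1437 = -169*(-5/4 + 2*144) + 1437 = -169*(-5/4 + 288) + 1437 = -169*1147/4 + 1437 = -193843/4 + 1437 = -188095/4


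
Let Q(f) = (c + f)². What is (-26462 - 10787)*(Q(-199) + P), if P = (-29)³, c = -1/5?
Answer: -14239957459/25 ≈ -5.6960e+8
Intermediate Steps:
c = -⅕ (c = -1*⅕ = -⅕ ≈ -0.20000)
P = -24389
Q(f) = (-⅕ + f)²
(-26462 - 10787)*(Q(-199) + P) = (-26462 - 10787)*((-1 + 5*(-199))²/25 - 24389) = -37249*((-1 - 995)²/25 - 24389) = -37249*((1/25)*(-996)² - 24389) = -37249*((1/25)*992016 - 24389) = -37249*(992016/25 - 24389) = -37249*382291/25 = -14239957459/25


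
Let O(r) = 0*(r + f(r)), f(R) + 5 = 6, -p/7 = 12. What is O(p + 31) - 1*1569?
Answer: -1569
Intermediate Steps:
p = -84 (p = -7*12 = -84)
f(R) = 1 (f(R) = -5 + 6 = 1)
O(r) = 0 (O(r) = 0*(r + 1) = 0*(1 + r) = 0)
O(p + 31) - 1*1569 = 0 - 1*1569 = 0 - 1569 = -1569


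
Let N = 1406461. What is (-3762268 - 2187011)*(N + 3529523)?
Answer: -29365545955536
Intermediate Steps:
(-3762268 - 2187011)*(N + 3529523) = (-3762268 - 2187011)*(1406461 + 3529523) = -5949279*4935984 = -29365545955536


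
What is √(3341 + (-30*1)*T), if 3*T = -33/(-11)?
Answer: √3311 ≈ 57.541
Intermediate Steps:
T = 1 (T = (-33/(-11))/3 = (-33*(-1/11))/3 = (⅓)*3 = 1)
√(3341 + (-30*1)*T) = √(3341 - 30*1*1) = √(3341 - 30*1) = √(3341 - 30) = √3311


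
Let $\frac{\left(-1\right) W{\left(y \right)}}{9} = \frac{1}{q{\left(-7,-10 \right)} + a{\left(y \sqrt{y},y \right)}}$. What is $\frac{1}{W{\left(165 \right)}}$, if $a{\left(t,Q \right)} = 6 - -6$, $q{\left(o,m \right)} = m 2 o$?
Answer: $- \frac{152}{9} \approx -16.889$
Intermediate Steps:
$q{\left(o,m \right)} = 2 m o$
$a{\left(t,Q \right)} = 12$ ($a{\left(t,Q \right)} = 6 + 6 = 12$)
$W{\left(y \right)} = - \frac{9}{152}$ ($W{\left(y \right)} = - \frac{9}{2 \left(-10\right) \left(-7\right) + 12} = - \frac{9}{140 + 12} = - \frac{9}{152}$)
$\frac{1}{W{\left(165 \right)}} = \frac{1}{- \frac{9}{152}} = - \frac{152}{9}$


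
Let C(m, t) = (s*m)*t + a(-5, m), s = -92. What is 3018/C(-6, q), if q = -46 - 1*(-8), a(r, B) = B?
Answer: -503/3497 ≈ -0.14384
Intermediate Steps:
q = -38 (q = -46 + 8 = -38)
C(m, t) = m - 92*m*t (C(m, t) = (-92*m)*t + m = -92*m*t + m = m - 92*m*t)
3018/C(-6, q) = 3018/((-6*(1 - 92*(-38)))) = 3018/((-6*(1 + 3496))) = 3018/((-6*3497)) = 3018/(-20982) = 3018*(-1/20982) = -503/3497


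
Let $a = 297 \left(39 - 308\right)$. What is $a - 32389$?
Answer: $-112282$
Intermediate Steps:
$a = -79893$ ($a = 297 \left(-269\right) = -79893$)
$a - 32389 = -79893 - 32389 = -112282$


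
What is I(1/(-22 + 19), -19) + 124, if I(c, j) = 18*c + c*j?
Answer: 373/3 ≈ 124.33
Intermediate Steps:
I(1/(-22 + 19), -19) + 124 = (18 - 19)/(-22 + 19) + 124 = -1/(-3) + 124 = -⅓*(-1) + 124 = ⅓ + 124 = 373/3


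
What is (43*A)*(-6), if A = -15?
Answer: 3870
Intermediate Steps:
(43*A)*(-6) = (43*(-15))*(-6) = -645*(-6) = 3870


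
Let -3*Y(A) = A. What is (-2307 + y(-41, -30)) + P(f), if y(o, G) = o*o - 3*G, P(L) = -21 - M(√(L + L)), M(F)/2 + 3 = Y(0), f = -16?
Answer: -551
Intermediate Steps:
Y(A) = -A/3
M(F) = -6 (M(F) = -6 + 2*(-⅓*0) = -6 + 2*0 = -6 + 0 = -6)
P(L) = -15 (P(L) = -21 - 1*(-6) = -21 + 6 = -15)
y(o, G) = o² - 3*G
(-2307 + y(-41, -30)) + P(f) = (-2307 + ((-41)² - 3*(-30))) - 15 = (-2307 + (1681 + 90)) - 15 = (-2307 + 1771) - 15 = -536 - 15 = -551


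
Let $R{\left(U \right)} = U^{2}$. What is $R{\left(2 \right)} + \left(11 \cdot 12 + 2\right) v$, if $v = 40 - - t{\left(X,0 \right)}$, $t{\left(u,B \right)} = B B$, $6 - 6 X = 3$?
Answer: $5364$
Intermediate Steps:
$X = \frac{1}{2}$ ($X = 1 - \frac{1}{2} = \frac{1}{2} \approx 0.5$)
$t{\left(u,B \right)} = B^{2}$
$v = 40$ ($v = 40 - - 0^{2} = 40 - \left(-1\right) 0 = 40 - 0 = 40 + 0 = 40$)
$R{\left(2 \right)} + \left(11 \cdot 12 + 2\right) v = 2^{2} + \left(11 \cdot 12 + 2\right) 40 = 4 + \left(132 + 2\right) 40 = 4 + 134 \cdot 40 = 4 + 5360 = 5364$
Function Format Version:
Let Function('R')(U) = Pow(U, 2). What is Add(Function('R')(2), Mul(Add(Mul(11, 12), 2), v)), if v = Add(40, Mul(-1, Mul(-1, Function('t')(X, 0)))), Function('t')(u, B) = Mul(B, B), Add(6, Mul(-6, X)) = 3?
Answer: 5364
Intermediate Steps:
X = Rational(1, 2) (X = Add(1, Mul(Rational(-1, 6), 3)) = Add(1, Rational(-1, 2)) = Rational(1, 2) ≈ 0.50000)
Function('t')(u, B) = Pow(B, 2)
v = 40 (v = Add(40, Mul(-1, Mul(-1, Pow(0, 2)))) = Add(40, Mul(-1, Mul(-1, 0))) = Add(40, Mul(-1, 0)) = Add(40, 0) = 40)
Add(Function('R')(2), Mul(Add(Mul(11, 12), 2), v)) = Add(Pow(2, 2), Mul(Add(Mul(11, 12), 2), 40)) = Add(4, Mul(Add(132, 2), 40)) = Add(4, Mul(134, 40)) = Add(4, 5360) = 5364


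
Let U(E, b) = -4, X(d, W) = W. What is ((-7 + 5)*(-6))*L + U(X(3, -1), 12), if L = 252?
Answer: 3020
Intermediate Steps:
((-7 + 5)*(-6))*L + U(X(3, -1), 12) = ((-7 + 5)*(-6))*252 - 4 = -2*(-6)*252 - 4 = 12*252 - 4 = 3024 - 4 = 3020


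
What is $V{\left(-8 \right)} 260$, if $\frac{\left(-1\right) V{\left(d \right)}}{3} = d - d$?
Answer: $0$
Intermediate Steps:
$V{\left(d \right)} = 0$ ($V{\left(d \right)} = - 3 \left(d - d\right) = \left(-3\right) 0 = 0$)
$V{\left(-8 \right)} 260 = 0 \cdot 260 = 0$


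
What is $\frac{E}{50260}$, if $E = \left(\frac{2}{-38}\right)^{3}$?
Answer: $- \frac{1}{344733340} \approx -2.9008 \cdot 10^{-9}$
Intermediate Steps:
$E = - \frac{1}{6859}$ ($E = \left(2 \left(- \frac{1}{38}\right)\right)^{3} = \left(- \frac{1}{19}\right)^{3} = - \frac{1}{6859} \approx -0.00014579$)
$\frac{E}{50260} = - \frac{1}{6859 \cdot 50260} = \left(- \frac{1}{6859}\right) \frac{1}{50260} = - \frac{1}{344733340}$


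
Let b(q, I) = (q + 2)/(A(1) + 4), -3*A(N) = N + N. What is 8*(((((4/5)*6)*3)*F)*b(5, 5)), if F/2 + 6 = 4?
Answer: -24192/25 ≈ -967.68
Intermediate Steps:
F = -4 (F = -12 + 2*4 = -12 + 8 = -4)
A(N) = -2*N/3 (A(N) = -(N + N)/3 = -2*N/3)
b(q, I) = ⅗ + 3*q/10 (b(q, I) = (q + 2)/(-⅔*1 + 4) = (2 + q)/(-⅔ + 4) = (2 + q)/(10/3) = (2 + q)*(3/10) = ⅗ + 3*q/10)
8*(((((4/5)*6)*3)*F)*b(5, 5)) = 8*(((((4/5)*6)*3)*(-4))*(⅗ + (3/10)*5)) = 8*(((((4*(⅕))*6)*3)*(-4))*(⅗ + 3/2)) = 8*(((((⅘)*6)*3)*(-4))*(21/10)) = 8*((((24/5)*3)*(-4))*(21/10)) = 8*(((72/5)*(-4))*(21/10)) = 8*(-288/5*21/10) = 8*(-3024/25) = -24192/25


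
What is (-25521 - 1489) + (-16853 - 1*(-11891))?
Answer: -31972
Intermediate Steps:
(-25521 - 1489) + (-16853 - 1*(-11891)) = -27010 + (-16853 + 11891) = -27010 - 4962 = -31972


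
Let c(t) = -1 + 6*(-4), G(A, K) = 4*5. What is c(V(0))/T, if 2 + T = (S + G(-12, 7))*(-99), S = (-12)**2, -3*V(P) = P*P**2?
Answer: 25/16238 ≈ 0.0015396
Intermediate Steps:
V(P) = -P**3/3 (V(P) = -P*P**2/3 = -P**3/3)
S = 144
G(A, K) = 20
T = -16238 (T = -2 + (144 + 20)*(-99) = -2 + 164*(-99) = -2 - 16236 = -16238)
c(t) = -25 (c(t) = -1 - 24 = -25)
c(V(0))/T = -25/(-16238) = -25*(-1/16238) = 25/16238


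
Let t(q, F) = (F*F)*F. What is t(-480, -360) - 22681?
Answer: -46678681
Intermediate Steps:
t(q, F) = F³ (t(q, F) = F²*F = F³)
t(-480, -360) - 22681 = (-360)³ - 22681 = -46656000 - 22681 = -46678681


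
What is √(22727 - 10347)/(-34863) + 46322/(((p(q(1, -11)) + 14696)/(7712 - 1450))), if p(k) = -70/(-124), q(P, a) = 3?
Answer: 17984238568/911187 - 2*√3095/34863 ≈ 19737.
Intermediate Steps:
p(k) = 35/62 (p(k) = -70*(-1/124) = 35/62)
√(22727 - 10347)/(-34863) + 46322/(((p(q(1, -11)) + 14696)/(7712 - 1450))) = √(22727 - 10347)/(-34863) + 46322/(((35/62 + 14696)/(7712 - 1450))) = √12380*(-1/34863) + 46322/(((911187/62)/6262)) = (2*√3095)*(-1/34863) + 46322/(((911187/62)*(1/6262))) = -2*√3095/34863 + 46322/(911187/388244) = -2*√3095/34863 + 46322*(388244/911187) = -2*√3095/34863 + 17984238568/911187 = 17984238568/911187 - 2*√3095/34863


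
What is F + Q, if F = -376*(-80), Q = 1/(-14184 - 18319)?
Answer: 977690239/32503 ≈ 30080.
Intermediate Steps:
Q = -1/32503 (Q = 1/(-32503) = -1/32503 ≈ -3.0766e-5)
F = 30080
F + Q = 30080 - 1/32503 = 977690239/32503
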